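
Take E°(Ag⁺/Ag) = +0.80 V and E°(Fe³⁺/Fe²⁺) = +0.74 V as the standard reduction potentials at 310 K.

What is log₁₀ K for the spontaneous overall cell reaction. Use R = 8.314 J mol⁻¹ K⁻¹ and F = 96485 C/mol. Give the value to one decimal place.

1.0

Cathode: Ag⁺/Ag; anode: Fe³⁺/Fe²⁺. E°cell = (+0.80) − (+0.74) = +0.06 V, with n = 1.
ΔG° = −nFE° = −RT ln K, so ln K = nFE°/(RT) = (1)(96485)(+0.06) / ((8.314)(310)) = 2.246.
log₁₀ K = 2.246 / ln 10 = 1.0.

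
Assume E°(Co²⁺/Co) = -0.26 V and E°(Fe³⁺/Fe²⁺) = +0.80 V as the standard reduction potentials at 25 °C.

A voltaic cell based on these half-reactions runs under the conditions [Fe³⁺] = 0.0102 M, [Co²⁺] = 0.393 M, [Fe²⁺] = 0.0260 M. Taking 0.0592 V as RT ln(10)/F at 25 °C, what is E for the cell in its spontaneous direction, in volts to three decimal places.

Fe³⁺/Fe²⁺ is the cathode (higher E°), Co²⁺/Co the anode: E°cell = +0.80 − (-0.26) = +1.06 V, n = 2.
Overall: 2 Fe³⁺(aq) + Co(s) → 2 Fe²⁺(aq) + Co²⁺(aq)
Q = [Fe²⁺]^2·[Co²⁺] / ([Fe³⁺]^2); log Q = 0.407.
E = E° − (0.0592/n) log Q = +1.06 − (0.0592/2)(0.407) = +1.048 V.

+1.048 V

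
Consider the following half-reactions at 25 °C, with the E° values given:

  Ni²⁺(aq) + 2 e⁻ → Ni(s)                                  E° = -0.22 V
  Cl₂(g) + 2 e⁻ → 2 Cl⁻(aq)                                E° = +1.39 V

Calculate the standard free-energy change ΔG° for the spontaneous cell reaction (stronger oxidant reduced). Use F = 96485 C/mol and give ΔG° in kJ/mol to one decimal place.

-310.7 kJ/mol

Cl₂/Cl⁻ (E° = +1.39 V) is the cathode; Ni²⁺/Ni (E° = -0.22 V) is the anode, so E°cell = +1.61 V.
Balancing electrons gives n = 2 (lcm of 2 and 2).
ΔG° = −nFE° = −(2)(96485)(+1.61) = -310,682 J = -310.7 kJ/mol.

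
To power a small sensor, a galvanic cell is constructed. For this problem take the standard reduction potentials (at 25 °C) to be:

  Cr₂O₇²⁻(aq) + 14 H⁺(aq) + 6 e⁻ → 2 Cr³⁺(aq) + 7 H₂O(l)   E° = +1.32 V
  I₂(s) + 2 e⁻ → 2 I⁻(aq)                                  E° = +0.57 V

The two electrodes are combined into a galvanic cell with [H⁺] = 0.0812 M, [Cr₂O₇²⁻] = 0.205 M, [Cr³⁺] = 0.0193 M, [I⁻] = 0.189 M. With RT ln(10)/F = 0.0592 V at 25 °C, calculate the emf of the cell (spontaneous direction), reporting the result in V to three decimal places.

+0.584 V

Cr₂O₇²⁻/Cr³⁺ is the cathode (higher E°), I₂/I⁻ the anode: E°cell = +1.32 − (+0.57) = +0.75 V, n = 6.
Overall: Cr₂O₇²⁻(aq) + 14 H⁺(aq) + 6 I⁻(aq) → 2 Cr³⁺(aq) + 7 H₂O(l) + 3 I₂(s)
Q = [Cr³⁺]^2 / ([Cr₂O₇²⁻]·[H⁺]^14·[I⁻]^6); log Q = 16.867.
E = E° − (0.0592/n) log Q = +0.75 − (0.0592/6)(16.867) = +0.584 V.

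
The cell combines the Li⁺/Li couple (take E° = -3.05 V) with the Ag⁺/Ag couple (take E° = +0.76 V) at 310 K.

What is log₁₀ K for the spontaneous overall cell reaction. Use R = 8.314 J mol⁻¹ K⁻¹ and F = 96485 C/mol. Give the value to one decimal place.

Cathode: Ag⁺/Ag; anode: Li⁺/Li. E°cell = (+0.76) − (-3.05) = +3.81 V, with n = 1.
ΔG° = −nFE° = −RT ln K, so ln K = nFE°/(RT) = (1)(96485)(+3.81) / ((8.314)(310)) = 142.631.
log₁₀ K = 142.631 / ln 10 = 61.9.

61.9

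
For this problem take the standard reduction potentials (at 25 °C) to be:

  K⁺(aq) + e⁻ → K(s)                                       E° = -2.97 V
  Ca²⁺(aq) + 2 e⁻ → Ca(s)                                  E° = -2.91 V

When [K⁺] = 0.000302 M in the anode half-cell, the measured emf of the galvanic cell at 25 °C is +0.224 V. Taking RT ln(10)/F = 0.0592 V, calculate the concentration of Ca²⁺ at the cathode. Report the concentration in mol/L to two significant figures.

Ca²⁺/Ca is the cathode, K⁺/K the anode: E°cell = +0.06 V, n = 2.
Overall reaction: Ca²⁺(aq) + 2 K(s) → Ca(s) + 2 K⁺(aq); Q = [K⁺]^2/[Ca²⁺]^1.
From E = E° − (0.0592/n) log Q: log Q = (E° − E)·n/0.0592 = (+0.06 − (+0.224))·2/0.0592 = -5.5405.
So 1·log[Ca²⁺] = 2·log(0.000302) − log Q = -7.0400 − (-5.5405) = -1.4995; [Ca²⁺] = 10^(-1.4995) ≈ 0.032 M.

0.032 M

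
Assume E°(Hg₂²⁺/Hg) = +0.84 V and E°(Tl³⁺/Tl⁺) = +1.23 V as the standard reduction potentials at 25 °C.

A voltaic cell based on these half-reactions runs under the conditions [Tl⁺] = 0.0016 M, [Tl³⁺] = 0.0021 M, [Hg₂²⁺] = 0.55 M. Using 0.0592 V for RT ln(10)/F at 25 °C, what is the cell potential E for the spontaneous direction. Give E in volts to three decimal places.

+0.401 V

Tl³⁺/Tl⁺ is the cathode (higher E°), Hg₂²⁺/Hg the anode: E°cell = +1.23 − (+0.84) = +0.39 V, n = 2.
Overall: Tl³⁺(aq) + 2 Hg(l) → Tl⁺(aq) + Hg₂²⁺(aq)
Q = [Tl⁺]·[Hg₂²⁺] / ([Tl³⁺]); log Q = -0.378.
E = E° − (0.0592/n) log Q = +0.39 − (0.0592/2)(-0.378) = +0.401 V.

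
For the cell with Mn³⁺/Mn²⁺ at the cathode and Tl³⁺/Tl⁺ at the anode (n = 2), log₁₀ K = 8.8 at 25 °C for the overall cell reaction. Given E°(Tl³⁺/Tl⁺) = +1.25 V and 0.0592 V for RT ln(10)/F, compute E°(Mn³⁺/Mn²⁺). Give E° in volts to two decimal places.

+1.51 V

E°cell = (0.0592/n)·log K = (0.0592/2)(8.8) = +0.260 V.
Since Mn³⁺/Mn²⁺ is the cathode and Tl³⁺/Tl⁺ the anode, E°cell = E°(Mn³⁺/Mn²⁺) − E°(Tl³⁺/Tl⁺).
So E°(Mn³⁺/Mn²⁺) = E°cell + E°(Tl³⁺/Tl⁺) = +0.260 + (+1.25) = +1.51 V.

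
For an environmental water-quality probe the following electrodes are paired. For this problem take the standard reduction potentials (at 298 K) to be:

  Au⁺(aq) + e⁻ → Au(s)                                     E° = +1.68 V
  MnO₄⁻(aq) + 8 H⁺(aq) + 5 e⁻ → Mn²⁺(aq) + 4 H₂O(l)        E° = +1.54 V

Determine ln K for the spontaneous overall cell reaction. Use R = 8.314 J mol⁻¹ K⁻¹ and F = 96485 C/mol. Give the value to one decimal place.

27.3

Cathode: Au⁺/Au; anode: MnO₄⁻/Mn²⁺. E°cell = (+1.68) − (+1.54) = +0.14 V, with n = 5.
ΔG° = −nFE° = −RT ln K, so ln K = nFE°/(RT) = (5)(96485)(+0.14) / ((8.314)(298)) = 27.260.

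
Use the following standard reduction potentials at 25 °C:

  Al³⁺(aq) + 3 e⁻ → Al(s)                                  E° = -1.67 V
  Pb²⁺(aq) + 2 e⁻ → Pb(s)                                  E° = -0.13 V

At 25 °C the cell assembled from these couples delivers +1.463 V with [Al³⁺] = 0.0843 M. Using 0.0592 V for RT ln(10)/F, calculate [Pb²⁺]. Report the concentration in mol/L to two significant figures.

0.00048 M

Pb²⁺/Pb is the cathode, Al³⁺/Al the anode: E°cell = +1.54 V, n = 6.
Overall reaction: 3 Pb²⁺(aq) + 2 Al(s) → 3 Pb(s) + 2 Al³⁺(aq); Q = [Al³⁺]^2/[Pb²⁺]^3.
From E = E° − (0.0592/n) log Q: log Q = (E° − E)·n/0.0592 = (+1.54 − (+1.463))·6/0.0592 = 7.8041.
So 3·log[Pb²⁺] = 2·log(0.0843) − log Q = -2.1483 − (7.8041) = -9.9524; log[Pb²⁺] = -9.9524 / 3 = -3.3175; [Pb²⁺] = 10^(-3.3175) ≈ 0.00048 M.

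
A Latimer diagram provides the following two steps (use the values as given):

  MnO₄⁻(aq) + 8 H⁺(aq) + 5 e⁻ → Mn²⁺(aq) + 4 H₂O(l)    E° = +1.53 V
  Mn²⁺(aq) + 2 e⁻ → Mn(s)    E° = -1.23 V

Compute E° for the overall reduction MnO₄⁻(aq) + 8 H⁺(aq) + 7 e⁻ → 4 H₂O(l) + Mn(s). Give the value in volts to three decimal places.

Standard free energies of sequential steps add: ΔG°₃ = ΔG°₁ + ΔG°₂, so n₃E°₃ = n₁E°₁ + n₂E°₂.
E°₃ = (5×+1.53 + 2×-1.23) / 7 = (+5.190) / 7 = +0.741 V.

+0.741 V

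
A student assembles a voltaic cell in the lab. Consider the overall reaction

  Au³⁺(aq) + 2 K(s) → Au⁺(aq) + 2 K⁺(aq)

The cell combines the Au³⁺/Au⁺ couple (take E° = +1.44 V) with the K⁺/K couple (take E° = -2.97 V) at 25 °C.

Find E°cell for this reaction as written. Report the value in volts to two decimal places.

+4.41 V

The Au³⁺/Au⁺ couple has the higher reduction potential, so it is the cathode; K⁺/K is oxidised at the anode.
E°cell = E°(cathode) − E°(anode) = (+1.44) − (-2.97) = +4.41 V.
Since E°cell > 0, the reaction is spontaneous under standard conditions.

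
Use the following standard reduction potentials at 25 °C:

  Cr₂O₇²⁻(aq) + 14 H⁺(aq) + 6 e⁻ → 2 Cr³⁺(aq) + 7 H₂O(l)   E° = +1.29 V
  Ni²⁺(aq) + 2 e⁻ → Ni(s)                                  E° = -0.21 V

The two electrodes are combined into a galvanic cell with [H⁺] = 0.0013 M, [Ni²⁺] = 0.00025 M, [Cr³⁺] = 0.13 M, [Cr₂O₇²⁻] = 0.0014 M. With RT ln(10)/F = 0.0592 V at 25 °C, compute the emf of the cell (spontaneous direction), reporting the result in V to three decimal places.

+1.197 V

Cr₂O₇²⁻/Cr³⁺ is the cathode (higher E°), Ni²⁺/Ni the anode: E°cell = +1.29 − (-0.21) = +1.50 V, n = 6.
Overall: Cr₂O₇²⁻(aq) + 14 H⁺(aq) + 3 Ni(s) → 2 Cr³⁺(aq) + 7 H₂O(l) + 3 Ni²⁺(aq)
Q = [Cr³⁺]^2·[Ni²⁺]^3 / ([Cr₂O₇²⁻]·[H⁺]^14); log Q = 30.680.
E = E° − (0.0592/n) log Q = +1.50 − (0.0592/6)(30.680) = +1.197 V.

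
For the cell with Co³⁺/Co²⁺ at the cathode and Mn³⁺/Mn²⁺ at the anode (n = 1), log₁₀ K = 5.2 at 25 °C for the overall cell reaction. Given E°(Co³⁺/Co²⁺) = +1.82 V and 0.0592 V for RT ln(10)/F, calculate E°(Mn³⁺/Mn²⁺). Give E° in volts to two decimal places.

+1.51 V

E°cell = (0.0592/n)·log K = (0.0592/1)(5.2) = +0.308 V.
Since Co³⁺/Co²⁺ is the cathode and Mn³⁺/Mn²⁺ the anode, E°cell = E°(Co³⁺/Co²⁺) − E°(Mn³⁺/Mn²⁺).
So E°(Mn³⁺/Mn²⁺) = E°(Co³⁺/Co²⁺) − E°cell = (+1.82) − (+0.308) = +1.51 V.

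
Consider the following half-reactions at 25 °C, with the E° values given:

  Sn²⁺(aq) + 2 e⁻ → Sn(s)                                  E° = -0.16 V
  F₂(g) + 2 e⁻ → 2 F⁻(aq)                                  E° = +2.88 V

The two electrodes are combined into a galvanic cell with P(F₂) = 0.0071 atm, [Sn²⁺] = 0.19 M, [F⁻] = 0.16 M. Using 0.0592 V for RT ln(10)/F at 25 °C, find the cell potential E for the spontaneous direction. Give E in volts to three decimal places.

F₂/F⁻ is the cathode (higher E°), Sn²⁺/Sn the anode: E°cell = +2.88 − (-0.16) = +3.04 V, n = 2.
Overall: F₂(g) + Sn(s) → 2 F⁻(aq) + Sn²⁺(aq)
Q = [F⁻]^2·[Sn²⁺] / (P(F₂)); log Q = -0.164.
E = E° − (0.0592/n) log Q = +3.04 − (0.0592/2)(-0.164) = +3.045 V.

+3.045 V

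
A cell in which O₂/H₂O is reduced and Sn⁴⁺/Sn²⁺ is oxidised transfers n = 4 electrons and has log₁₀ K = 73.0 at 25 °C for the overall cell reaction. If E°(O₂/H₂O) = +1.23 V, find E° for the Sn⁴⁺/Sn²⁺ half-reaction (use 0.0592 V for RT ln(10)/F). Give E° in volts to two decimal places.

E°cell = (0.0592/n)·log K = (0.0592/4)(73.0) = +1.080 V.
Since O₂/H₂O is the cathode and Sn⁴⁺/Sn²⁺ the anode, E°cell = E°(O₂/H₂O) − E°(Sn⁴⁺/Sn²⁺).
So E°(Sn⁴⁺/Sn²⁺) = E°(O₂/H₂O) − E°cell = (+1.23) − (+1.080) = +0.15 V.

+0.15 V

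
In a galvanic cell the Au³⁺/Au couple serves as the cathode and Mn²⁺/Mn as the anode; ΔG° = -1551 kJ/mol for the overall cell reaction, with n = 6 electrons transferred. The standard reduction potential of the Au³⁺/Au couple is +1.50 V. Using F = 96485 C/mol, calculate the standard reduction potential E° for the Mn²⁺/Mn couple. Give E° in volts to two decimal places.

-1.18 V

E°cell = −ΔG°/(nF) = −(-1551×10³)/((6)(96485)) = +2.679 V.
Since Au³⁺/Au is the cathode and Mn²⁺/Mn the anode, E°cell = E°(Au³⁺/Au) − E°(Mn²⁺/Mn).
So E°(Mn²⁺/Mn) = E°(Au³⁺/Au) − E°cell = (+1.50) − (+2.679) = -1.18 V.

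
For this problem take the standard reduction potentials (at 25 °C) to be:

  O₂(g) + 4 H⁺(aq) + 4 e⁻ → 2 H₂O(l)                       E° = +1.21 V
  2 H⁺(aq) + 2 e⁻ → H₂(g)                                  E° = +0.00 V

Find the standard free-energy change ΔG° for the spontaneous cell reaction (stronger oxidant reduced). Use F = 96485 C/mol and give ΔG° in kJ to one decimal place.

O₂/H₂O (E° = +1.21 V) is the cathode; H⁺/H₂ (E° = +0.00 V) is the anode, so E°cell = +1.21 V.
Balancing electrons gives n = 4 (lcm of 4 and 2).
ΔG° = −nFE° = −(4)(96485)(+1.21) = -466,987 J = -467.0 kJ.

-467.0 kJ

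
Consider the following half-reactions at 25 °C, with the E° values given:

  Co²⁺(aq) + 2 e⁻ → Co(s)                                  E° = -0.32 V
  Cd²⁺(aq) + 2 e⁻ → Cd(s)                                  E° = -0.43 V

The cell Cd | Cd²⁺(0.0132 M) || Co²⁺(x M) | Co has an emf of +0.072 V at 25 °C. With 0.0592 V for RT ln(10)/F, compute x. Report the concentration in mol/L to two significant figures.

Co²⁺/Co is the cathode, Cd²⁺/Cd the anode: E°cell = +0.11 V, n = 2.
Overall reaction: Co²⁺(aq) + Cd(s) → Co(s) + Cd²⁺(aq); Q = [Cd²⁺]^1/[Co²⁺]^1.
From E = E° − (0.0592/n) log Q: log Q = (E° − E)·n/0.0592 = (+0.11 − (+0.072))·2/0.0592 = 1.2838.
So 1·log[Co²⁺] = 1·log(0.0132) − log Q = -1.8794 − (1.2838) = -3.1632; [Co²⁺] = 10^(-3.1632) ≈ 0.00069 M.

0.00069 M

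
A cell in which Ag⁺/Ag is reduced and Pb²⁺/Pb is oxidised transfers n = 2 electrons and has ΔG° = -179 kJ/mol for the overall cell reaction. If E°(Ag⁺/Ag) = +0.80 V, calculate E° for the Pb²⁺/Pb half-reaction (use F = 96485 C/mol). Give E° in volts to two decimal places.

E°cell = −ΔG°/(nF) = −(-179×10³)/((2)(96485)) = +0.928 V.
Since Ag⁺/Ag is the cathode and Pb²⁺/Pb the anode, E°cell = E°(Ag⁺/Ag) − E°(Pb²⁺/Pb).
So E°(Pb²⁺/Pb) = E°(Ag⁺/Ag) − E°cell = (+0.80) − (+0.928) = -0.13 V.

-0.13 V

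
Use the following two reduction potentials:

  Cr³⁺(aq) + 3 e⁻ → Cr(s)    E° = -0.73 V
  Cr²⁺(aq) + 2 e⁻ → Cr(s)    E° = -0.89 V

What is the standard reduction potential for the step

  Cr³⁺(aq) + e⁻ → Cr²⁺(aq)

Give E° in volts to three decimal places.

-0.410 V

Sequential free energies add, so n₃E°₃ = n₁E°₁ + n₂E°₂.
With n₃ = 3, and the known step contributing 2×(-0.89) V, the unknown satisfies 1·E° = 3×(-0.73) − 2×(-0.89) = -0.410.
E° = -0.410 / 1 = -0.410 V.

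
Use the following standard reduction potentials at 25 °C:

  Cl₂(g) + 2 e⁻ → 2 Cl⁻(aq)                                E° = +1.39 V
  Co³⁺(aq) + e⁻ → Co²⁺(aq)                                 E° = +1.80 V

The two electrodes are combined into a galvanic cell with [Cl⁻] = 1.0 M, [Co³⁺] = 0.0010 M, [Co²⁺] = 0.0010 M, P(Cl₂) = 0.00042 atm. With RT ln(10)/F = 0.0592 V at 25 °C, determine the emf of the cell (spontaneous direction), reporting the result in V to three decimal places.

Co³⁺/Co²⁺ is the cathode (higher E°), Cl₂/Cl⁻ the anode: E°cell = +1.80 − (+1.39) = +0.41 V, n = 2.
Overall: 2 Co³⁺(aq) + 2 Cl⁻(aq) → 2 Co²⁺(aq) + Cl₂(g)
Q = [Co²⁺]^2·P(Cl₂) / ([Co³⁺]^2·[Cl⁻]^2); log Q = -3.377.
E = E° − (0.0592/n) log Q = +0.41 − (0.0592/2)(-3.377) = +0.510 V.

+0.510 V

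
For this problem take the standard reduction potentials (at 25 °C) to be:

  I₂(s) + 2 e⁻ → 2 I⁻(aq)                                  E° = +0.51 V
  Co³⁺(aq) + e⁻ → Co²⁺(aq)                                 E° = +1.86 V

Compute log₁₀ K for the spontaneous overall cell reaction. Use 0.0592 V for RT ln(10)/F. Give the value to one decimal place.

45.6

Cathode: Co³⁺/Co²⁺; anode: I₂/I⁻. E°cell = +1.35 V, n = 2.
log K = nE°cell / 0.0592 = (2)(+1.35) / 0.0592 = 45.6.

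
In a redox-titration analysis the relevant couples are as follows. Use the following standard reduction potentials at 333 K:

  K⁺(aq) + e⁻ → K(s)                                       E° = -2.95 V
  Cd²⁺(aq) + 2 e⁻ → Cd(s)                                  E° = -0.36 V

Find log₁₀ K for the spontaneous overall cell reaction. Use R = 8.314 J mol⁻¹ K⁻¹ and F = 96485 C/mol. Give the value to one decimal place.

78.4

Cathode: Cd²⁺/Cd; anode: K⁺/K. E°cell = (-0.36) − (-2.95) = +2.59 V, with n = 2.
ΔG° = −nFE° = −RT ln K, so ln K = nFE°/(RT) = (2)(96485)(+2.59) / ((8.314)(333)) = 180.524.
log₁₀ K = 180.524 / ln 10 = 78.4.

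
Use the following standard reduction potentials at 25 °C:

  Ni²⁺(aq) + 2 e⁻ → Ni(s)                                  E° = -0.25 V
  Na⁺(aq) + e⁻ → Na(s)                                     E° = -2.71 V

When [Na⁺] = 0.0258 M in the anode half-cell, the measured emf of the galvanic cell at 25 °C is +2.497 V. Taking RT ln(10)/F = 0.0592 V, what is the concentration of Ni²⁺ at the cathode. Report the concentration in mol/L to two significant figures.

Ni²⁺/Ni is the cathode, Na⁺/Na the anode: E°cell = +2.46 V, n = 2.
Overall reaction: Ni²⁺(aq) + 2 Na(s) → Ni(s) + 2 Na⁺(aq); Q = [Na⁺]^2/[Ni²⁺]^1.
From E = E° − (0.0592/n) log Q: log Q = (E° − E)·n/0.0592 = (+2.46 − (+2.497))·2/0.0592 = -1.2500.
So 1·log[Ni²⁺] = 2·log(0.0258) − log Q = -3.1768 − (-1.2500) = -1.9268; [Ni²⁺] = 10^(-1.9268) ≈ 0.012 M.

0.012 M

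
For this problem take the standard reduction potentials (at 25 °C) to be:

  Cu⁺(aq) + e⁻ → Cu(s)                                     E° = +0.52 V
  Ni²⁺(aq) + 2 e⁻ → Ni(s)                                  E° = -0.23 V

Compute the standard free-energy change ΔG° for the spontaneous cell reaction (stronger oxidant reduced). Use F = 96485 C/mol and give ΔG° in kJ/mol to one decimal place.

Cu⁺/Cu (E° = +0.52 V) is the cathode; Ni²⁺/Ni (E° = -0.23 V) is the anode, so E°cell = +0.75 V.
Balancing electrons gives n = 2 (lcm of 1 and 2).
ΔG° = −nFE° = −(2)(96485)(+0.75) = -144,728 J = -144.7 kJ/mol.

-144.7 kJ/mol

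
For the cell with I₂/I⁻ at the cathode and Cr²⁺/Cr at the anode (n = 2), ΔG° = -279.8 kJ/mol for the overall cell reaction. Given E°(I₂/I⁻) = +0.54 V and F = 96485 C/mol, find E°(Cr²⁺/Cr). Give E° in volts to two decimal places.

E°cell = −ΔG°/(nF) = −(-279.8×10³)/((2)(96485)) = +1.450 V.
Since I₂/I⁻ is the cathode and Cr²⁺/Cr the anode, E°cell = E°(I₂/I⁻) − E°(Cr²⁺/Cr).
So E°(Cr²⁺/Cr) = E°(I₂/I⁻) − E°cell = (+0.54) − (+1.450) = -0.91 V.

-0.91 V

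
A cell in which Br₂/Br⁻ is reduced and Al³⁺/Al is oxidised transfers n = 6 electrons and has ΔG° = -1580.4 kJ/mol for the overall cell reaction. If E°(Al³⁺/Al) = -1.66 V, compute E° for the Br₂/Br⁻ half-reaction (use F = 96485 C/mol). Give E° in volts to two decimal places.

E°cell = −ΔG°/(nF) = −(-1580.4×10³)/((6)(96485)) = +2.730 V.
Since Br₂/Br⁻ is the cathode and Al³⁺/Al the anode, E°cell = E°(Br₂/Br⁻) − E°(Al³⁺/Al).
So E°(Br₂/Br⁻) = E°cell + E°(Al³⁺/Al) = +2.730 + (-1.66) = +1.07 V.

+1.07 V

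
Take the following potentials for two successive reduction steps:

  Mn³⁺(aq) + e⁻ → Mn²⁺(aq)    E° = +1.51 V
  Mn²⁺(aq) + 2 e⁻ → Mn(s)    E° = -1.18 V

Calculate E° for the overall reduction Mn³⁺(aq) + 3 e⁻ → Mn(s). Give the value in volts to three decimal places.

-0.283 V

Standard free energies of sequential steps add: ΔG°₃ = ΔG°₁ + ΔG°₂, so n₃E°₃ = n₁E°₁ + n₂E°₂.
E°₃ = (1×+1.51 + 2×-1.18) / 3 = (-0.850) / 3 = -0.283 V.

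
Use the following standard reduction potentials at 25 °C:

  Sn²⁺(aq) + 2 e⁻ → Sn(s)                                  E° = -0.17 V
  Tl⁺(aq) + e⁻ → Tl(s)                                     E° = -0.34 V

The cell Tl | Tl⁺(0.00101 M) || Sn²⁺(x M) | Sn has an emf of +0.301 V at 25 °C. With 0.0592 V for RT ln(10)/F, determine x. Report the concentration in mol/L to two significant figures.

Sn²⁺/Sn is the cathode, Tl⁺/Tl the anode: E°cell = +0.17 V, n = 2.
Overall reaction: Sn²⁺(aq) + 2 Tl(s) → Sn(s) + 2 Tl⁺(aq); Q = [Tl⁺]^2/[Sn²⁺]^1.
From E = E° − (0.0592/n) log Q: log Q = (E° − E)·n/0.0592 = (+0.17 − (+0.301))·2/0.0592 = -4.4257.
So 1·log[Sn²⁺] = 2·log(0.00101) − log Q = -5.9914 − (-4.4257) = -1.5657; [Sn²⁺] = 10^(-1.5657) ≈ 0.027 M.

0.027 M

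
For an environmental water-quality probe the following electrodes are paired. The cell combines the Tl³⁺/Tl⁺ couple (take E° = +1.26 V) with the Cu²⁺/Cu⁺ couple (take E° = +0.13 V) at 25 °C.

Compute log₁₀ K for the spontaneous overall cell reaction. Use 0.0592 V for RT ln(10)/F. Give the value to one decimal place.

Cathode: Tl³⁺/Tl⁺; anode: Cu²⁺/Cu⁺. E°cell = +1.13 V, n = 2.
log K = nE°cell / 0.0592 = (2)(+1.13) / 0.0592 = 38.2.

38.2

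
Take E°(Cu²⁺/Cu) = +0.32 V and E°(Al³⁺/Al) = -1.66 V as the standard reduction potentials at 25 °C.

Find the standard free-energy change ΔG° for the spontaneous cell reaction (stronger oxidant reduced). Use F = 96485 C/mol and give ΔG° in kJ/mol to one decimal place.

-1146.2 kJ/mol

Cu²⁺/Cu (E° = +0.32 V) is the cathode; Al³⁺/Al (E° = -1.66 V) is the anode, so E°cell = +1.98 V.
Balancing electrons gives n = 6 (lcm of 2 and 3).
ΔG° = −nFE° = −(6)(96485)(+1.98) = -1,146,242 J = -1146.2 kJ/mol.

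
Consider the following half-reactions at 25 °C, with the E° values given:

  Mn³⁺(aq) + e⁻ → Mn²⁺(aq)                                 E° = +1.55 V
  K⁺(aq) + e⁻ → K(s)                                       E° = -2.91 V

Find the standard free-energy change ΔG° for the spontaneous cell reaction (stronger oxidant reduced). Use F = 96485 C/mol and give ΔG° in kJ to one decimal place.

-430.3 kJ

Mn³⁺/Mn²⁺ (E° = +1.55 V) is the cathode; K⁺/K (E° = -2.91 V) is the anode, so E°cell = +4.46 V.
Balancing electrons gives n = 1 (lcm of 1 and 1).
ΔG° = −nFE° = −(1)(96485)(+4.46) = -430,323 J = -430.3 kJ.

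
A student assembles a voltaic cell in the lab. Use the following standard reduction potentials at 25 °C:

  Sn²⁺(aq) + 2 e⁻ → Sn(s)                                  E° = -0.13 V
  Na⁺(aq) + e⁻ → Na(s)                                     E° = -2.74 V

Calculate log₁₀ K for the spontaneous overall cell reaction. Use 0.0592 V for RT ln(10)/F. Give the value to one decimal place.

Cathode: Sn²⁺/Sn; anode: Na⁺/Na. E°cell = +2.61 V, n = 2.
log K = nE°cell / 0.0592 = (2)(+2.61) / 0.0592 = 88.2.

88.2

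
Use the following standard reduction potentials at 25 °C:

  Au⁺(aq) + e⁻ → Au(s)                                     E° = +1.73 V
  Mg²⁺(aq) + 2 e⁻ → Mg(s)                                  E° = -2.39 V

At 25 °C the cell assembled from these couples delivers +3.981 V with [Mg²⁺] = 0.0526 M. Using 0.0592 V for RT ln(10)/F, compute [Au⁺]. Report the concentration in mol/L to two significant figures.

Au⁺/Au is the cathode, Mg²⁺/Mg the anode: E°cell = +4.12 V, n = 2.
Overall reaction: 2 Au⁺(aq) + Mg(s) → 2 Au(s) + Mg²⁺(aq); Q = [Mg²⁺]^1/[Au⁺]^2.
From E = E° − (0.0592/n) log Q: log Q = (E° − E)·n/0.0592 = (+4.12 − (+3.981))·2/0.0592 = 4.6959.
So 2·log[Au⁺] = 1·log(0.0526) − log Q = -1.2790 − (4.6959) = -5.9749; log[Au⁺] = -5.9749 / 2 = -2.9874; [Au⁺] = 10^(-2.9874) ≈ 0.0010 M.

0.0010 M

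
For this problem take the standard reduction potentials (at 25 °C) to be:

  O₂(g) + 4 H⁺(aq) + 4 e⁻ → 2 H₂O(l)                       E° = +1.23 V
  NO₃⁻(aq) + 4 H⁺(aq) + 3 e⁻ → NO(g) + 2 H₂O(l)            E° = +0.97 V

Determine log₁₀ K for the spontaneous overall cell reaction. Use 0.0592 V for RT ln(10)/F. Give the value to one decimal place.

Cathode: O₂/H₂O; anode: NO₃⁻/NO. E°cell = +0.26 V, n = 12.
log K = nE°cell / 0.0592 = (12)(+0.26) / 0.0592 = 52.7.

52.7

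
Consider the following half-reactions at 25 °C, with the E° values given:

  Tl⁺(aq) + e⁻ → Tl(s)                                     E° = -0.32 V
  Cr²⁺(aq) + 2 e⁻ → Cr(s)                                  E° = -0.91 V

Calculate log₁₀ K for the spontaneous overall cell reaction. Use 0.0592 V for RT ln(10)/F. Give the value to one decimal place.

Cathode: Tl⁺/Tl; anode: Cr²⁺/Cr. E°cell = +0.59 V, n = 2.
log K = nE°cell / 0.0592 = (2)(+0.59) / 0.0592 = 19.9.

19.9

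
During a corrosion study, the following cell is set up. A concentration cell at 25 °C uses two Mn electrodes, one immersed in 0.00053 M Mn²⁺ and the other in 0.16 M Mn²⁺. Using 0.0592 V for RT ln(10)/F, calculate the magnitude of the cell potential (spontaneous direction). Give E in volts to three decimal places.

+0.073 V

For a concentration cell E°cell = 0. The 0.16 M side is the cathode (reduction is favoured where [Mn²⁺] is higher).
With n = 2, E = −(0.0592/2) log([Mn²⁺]ₐₙ/[Mn²⁺]꜀ₐₜ) = −(0.0592/2) log(0.00053/0.16) = −(0.0592/2)(-2.480) = +0.073 V.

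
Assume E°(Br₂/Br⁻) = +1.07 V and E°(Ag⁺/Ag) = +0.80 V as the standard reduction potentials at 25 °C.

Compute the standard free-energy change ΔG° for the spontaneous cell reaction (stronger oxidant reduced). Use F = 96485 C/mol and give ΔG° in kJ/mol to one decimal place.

Br₂/Br⁻ (E° = +1.07 V) is the cathode; Ag⁺/Ag (E° = +0.80 V) is the anode, so E°cell = +0.27 V.
Balancing electrons gives n = 2 (lcm of 2 and 1).
ΔG° = −nFE° = −(2)(96485)(+0.27) = -52,102 J = -52.1 kJ/mol.

-52.1 kJ/mol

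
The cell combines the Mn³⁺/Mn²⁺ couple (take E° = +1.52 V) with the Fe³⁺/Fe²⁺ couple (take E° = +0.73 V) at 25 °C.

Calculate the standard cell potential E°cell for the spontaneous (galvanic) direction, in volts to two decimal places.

+0.79 V

The Mn³⁺/Mn²⁺ couple has the higher reduction potential, so it is the cathode; Fe³⁺/Fe²⁺ is oxidised at the anode.
E°cell = E°(cathode) − E°(anode) = (+1.52) − (+0.73) = +0.79 V.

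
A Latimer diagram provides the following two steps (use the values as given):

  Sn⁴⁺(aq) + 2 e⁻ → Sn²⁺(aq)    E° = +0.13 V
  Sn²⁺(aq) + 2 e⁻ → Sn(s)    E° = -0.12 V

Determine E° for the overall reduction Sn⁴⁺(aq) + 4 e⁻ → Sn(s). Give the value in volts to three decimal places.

Standard free energies of sequential steps add: ΔG°₃ = ΔG°₁ + ΔG°₂, so n₃E°₃ = n₁E°₁ + n₂E°₂.
E°₃ = (2×+0.13 + 2×-0.12) / 4 = (+0.020) / 4 = +0.005 V.

+0.005 V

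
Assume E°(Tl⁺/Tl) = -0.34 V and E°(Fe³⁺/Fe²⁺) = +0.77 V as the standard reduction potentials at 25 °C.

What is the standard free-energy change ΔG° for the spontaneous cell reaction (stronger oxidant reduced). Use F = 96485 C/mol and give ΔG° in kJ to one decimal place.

-107.1 kJ

Fe³⁺/Fe²⁺ (E° = +0.77 V) is the cathode; Tl⁺/Tl (E° = -0.34 V) is the anode, so E°cell = +1.11 V.
Balancing electrons gives n = 1 (lcm of 1 and 1).
ΔG° = −nFE° = −(1)(96485)(+1.11) = -107,098 J = -107.1 kJ.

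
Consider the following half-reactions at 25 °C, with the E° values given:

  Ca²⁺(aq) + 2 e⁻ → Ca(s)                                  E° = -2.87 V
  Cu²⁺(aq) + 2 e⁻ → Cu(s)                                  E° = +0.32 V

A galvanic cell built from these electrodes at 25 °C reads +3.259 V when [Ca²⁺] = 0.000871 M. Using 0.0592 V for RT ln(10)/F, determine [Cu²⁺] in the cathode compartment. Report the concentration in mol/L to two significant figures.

0.19 M

Cu²⁺/Cu is the cathode, Ca²⁺/Ca the anode: E°cell = +3.19 V, n = 2.
Overall reaction: Cu²⁺(aq) + Ca(s) → Cu(s) + Ca²⁺(aq); Q = [Ca²⁺]^1/[Cu²⁺]^1.
From E = E° − (0.0592/n) log Q: log Q = (E° − E)·n/0.0592 = (+3.19 − (+3.259))·2/0.0592 = -2.3311.
So 1·log[Cu²⁺] = 1·log(0.000871) − log Q = -3.0600 − (-2.3311) = -0.7289; [Cu²⁺] = 10^(-0.7289) ≈ 0.19 M.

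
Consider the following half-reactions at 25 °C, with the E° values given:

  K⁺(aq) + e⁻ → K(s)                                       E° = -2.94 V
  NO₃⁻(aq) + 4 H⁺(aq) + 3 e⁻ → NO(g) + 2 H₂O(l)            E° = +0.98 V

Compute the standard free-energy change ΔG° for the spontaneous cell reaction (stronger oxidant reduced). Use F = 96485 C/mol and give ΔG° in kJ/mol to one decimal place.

-1134.7 kJ/mol

NO₃⁻/NO (E° = +0.98 V) is the cathode; K⁺/K (E° = -2.94 V) is the anode, so E°cell = +3.92 V.
Balancing electrons gives n = 3 (lcm of 3 and 1).
ΔG° = −nFE° = −(3)(96485)(+3.92) = -1,134,664 J = -1134.7 kJ/mol.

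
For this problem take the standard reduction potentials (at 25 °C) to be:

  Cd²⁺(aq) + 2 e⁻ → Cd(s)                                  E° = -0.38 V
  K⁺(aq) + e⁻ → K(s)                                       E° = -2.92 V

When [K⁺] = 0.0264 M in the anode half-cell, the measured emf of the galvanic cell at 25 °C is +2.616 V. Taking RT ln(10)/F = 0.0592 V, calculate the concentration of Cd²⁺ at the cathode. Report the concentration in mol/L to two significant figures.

0.26 M

Cd²⁺/Cd is the cathode, K⁺/K the anode: E°cell = +2.54 V, n = 2.
Overall reaction: Cd²⁺(aq) + 2 K(s) → Cd(s) + 2 K⁺(aq); Q = [K⁺]^2/[Cd²⁺]^1.
From E = E° − (0.0592/n) log Q: log Q = (E° − E)·n/0.0592 = (+2.54 − (+2.616))·2/0.0592 = -2.5676.
So 1·log[Cd²⁺] = 2·log(0.0264) − log Q = -3.1568 − (-2.5676) = -0.5892; [Cd²⁺] = 10^(-0.5892) ≈ 0.26 M.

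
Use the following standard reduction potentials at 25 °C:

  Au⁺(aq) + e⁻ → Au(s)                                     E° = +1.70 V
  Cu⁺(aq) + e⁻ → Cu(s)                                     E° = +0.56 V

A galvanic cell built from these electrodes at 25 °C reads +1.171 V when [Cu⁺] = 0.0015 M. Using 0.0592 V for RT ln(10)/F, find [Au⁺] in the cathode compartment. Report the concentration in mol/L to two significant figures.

0.0050 M

Au⁺/Au is the cathode, Cu⁺/Cu the anode: E°cell = +1.14 V, n = 1.
Overall reaction: Au⁺(aq) + Cu(s) → Au(s) + Cu⁺(aq); Q = [Cu⁺]^1/[Au⁺]^1.
From E = E° − (0.0592/n) log Q: log Q = (E° − E)·n/0.0592 = (+1.14 − (+1.171))·1/0.0592 = -0.5236.
So 1·log[Au⁺] = 1·log(0.0015) − log Q = -2.8239 − (-0.5236) = -2.3003; [Au⁺] = 10^(-2.3003) ≈ 0.0050 M.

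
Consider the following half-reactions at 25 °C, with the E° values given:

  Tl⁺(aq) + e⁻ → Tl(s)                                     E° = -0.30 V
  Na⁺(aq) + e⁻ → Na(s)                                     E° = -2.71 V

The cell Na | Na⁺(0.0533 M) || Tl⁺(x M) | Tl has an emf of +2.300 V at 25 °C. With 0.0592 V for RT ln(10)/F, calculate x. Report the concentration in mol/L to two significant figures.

0.00074 M

Tl⁺/Tl is the cathode, Na⁺/Na the anode: E°cell = +2.41 V, n = 1.
Overall reaction: Tl⁺(aq) + Na(s) → Tl(s) + Na⁺(aq); Q = [Na⁺]^1/[Tl⁺]^1.
From E = E° − (0.0592/n) log Q: log Q = (E° − E)·n/0.0592 = (+2.41 − (+2.300))·1/0.0592 = 1.8581.
So 1·log[Tl⁺] = 1·log(0.0533) − log Q = -1.2733 − (1.8581) = -3.1314; [Tl⁺] = 10^(-3.1314) ≈ 0.00074 M.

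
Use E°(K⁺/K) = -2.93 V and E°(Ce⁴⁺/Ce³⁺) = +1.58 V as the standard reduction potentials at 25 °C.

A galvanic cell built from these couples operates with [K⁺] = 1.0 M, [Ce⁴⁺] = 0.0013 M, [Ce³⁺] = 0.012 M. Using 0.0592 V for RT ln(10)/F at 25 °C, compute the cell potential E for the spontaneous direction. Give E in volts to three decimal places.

+4.453 V

Ce⁴⁺/Ce³⁺ is the cathode (higher E°), K⁺/K the anode: E°cell = +1.58 − (-2.93) = +4.51 V, n = 1.
Overall: Ce⁴⁺(aq) + K(s) → Ce³⁺(aq) + K⁺(aq)
Q = [Ce³⁺]·[K⁺] / ([Ce⁴⁺]); log Q = 0.965.
E = E° − (0.0592/n) log Q = +4.51 − (0.0592/1)(0.965) = +4.453 V.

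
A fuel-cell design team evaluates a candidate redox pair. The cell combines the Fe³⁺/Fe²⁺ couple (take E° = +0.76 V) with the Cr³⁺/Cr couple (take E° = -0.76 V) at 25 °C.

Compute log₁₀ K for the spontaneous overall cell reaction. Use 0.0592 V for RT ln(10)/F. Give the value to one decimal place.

Cathode: Fe³⁺/Fe²⁺; anode: Cr³⁺/Cr. E°cell = +1.52 V, n = 3.
log K = nE°cell / 0.0592 = (3)(+1.52) / 0.0592 = 77.0.

77.0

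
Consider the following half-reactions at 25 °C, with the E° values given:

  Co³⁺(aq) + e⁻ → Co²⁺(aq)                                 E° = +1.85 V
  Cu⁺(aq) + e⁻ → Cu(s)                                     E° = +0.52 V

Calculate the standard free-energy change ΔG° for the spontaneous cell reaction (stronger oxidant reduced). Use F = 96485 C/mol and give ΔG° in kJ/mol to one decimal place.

Co³⁺/Co²⁺ (E° = +1.85 V) is the cathode; Cu⁺/Cu (E° = +0.52 V) is the anode, so E°cell = +1.33 V.
Balancing electrons gives n = 1 (lcm of 1 and 1).
ΔG° = −nFE° = −(1)(96485)(+1.33) = -128,325 J = -128.3 kJ/mol.

-128.3 kJ/mol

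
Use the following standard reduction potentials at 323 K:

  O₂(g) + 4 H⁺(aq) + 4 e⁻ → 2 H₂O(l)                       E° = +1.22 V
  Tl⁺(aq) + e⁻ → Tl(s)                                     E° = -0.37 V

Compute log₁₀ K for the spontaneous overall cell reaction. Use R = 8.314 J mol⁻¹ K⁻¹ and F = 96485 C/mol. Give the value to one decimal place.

Cathode: O₂/H₂O; anode: Tl⁺/Tl. E°cell = (+1.22) − (-0.37) = +1.59 V, with n = 4.
ΔG° = −nFE° = −RT ln K, so ln K = nFE°/(RT) = (4)(96485)(+1.59) / ((8.314)(323)) = 228.510.
log₁₀ K = 228.510 / ln 10 = 99.2.

99.2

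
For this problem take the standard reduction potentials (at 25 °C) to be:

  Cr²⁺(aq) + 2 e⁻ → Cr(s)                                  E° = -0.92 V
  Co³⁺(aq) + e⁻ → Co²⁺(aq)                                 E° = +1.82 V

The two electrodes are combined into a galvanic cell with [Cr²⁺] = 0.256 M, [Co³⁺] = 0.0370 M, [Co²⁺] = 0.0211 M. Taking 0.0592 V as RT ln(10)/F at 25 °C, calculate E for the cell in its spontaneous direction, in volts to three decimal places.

+2.772 V

Co³⁺/Co²⁺ is the cathode (higher E°), Cr²⁺/Cr the anode: E°cell = +1.82 − (-0.92) = +2.74 V, n = 2.
Overall: 2 Co³⁺(aq) + Cr(s) → 2 Co²⁺(aq) + Cr²⁺(aq)
Q = [Co²⁺]^2·[Cr²⁺] / ([Co³⁺]^2); log Q = -1.080.
E = E° − (0.0592/n) log Q = +2.74 − (0.0592/2)(-1.080) = +2.772 V.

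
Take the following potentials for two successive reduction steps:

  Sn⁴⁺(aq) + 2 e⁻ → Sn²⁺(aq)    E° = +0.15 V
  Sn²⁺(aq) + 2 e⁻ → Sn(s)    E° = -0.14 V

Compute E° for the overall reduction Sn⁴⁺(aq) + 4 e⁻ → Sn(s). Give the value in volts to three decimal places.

Standard free energies of sequential steps add: ΔG°₃ = ΔG°₁ + ΔG°₂, so n₃E°₃ = n₁E°₁ + n₂E°₂.
E°₃ = (2×+0.15 + 2×-0.14) / 4 = (+0.020) / 4 = +0.005 V.

+0.005 V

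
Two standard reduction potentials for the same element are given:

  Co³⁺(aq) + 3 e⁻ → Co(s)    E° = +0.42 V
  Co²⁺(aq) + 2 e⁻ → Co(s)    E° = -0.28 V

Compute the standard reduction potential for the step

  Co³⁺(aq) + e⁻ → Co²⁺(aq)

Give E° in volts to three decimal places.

+1.820 V

Sequential free energies add, so n₃E°₃ = n₁E°₁ + n₂E°₂.
With n₃ = 3, and the known step contributing 2×(-0.28) V, the unknown satisfies 1·E° = 3×(+0.42) − 2×(-0.28) = +1.820.
E° = +1.820 / 1 = +1.820 V.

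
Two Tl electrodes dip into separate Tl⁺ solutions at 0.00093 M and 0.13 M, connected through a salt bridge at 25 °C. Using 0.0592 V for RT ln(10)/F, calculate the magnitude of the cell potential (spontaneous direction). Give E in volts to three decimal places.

+0.127 V

For a concentration cell E°cell = 0. The 0.13 M side is the cathode (reduction is favoured where [Tl⁺] is higher).
With n = 1, E = −(0.0592/1) log([Tl⁺]ₐₙ/[Tl⁺]꜀ₐₜ) = −(0.0592/1) log(0.00093/0.13) = −(0.0592/1)(-2.145) = +0.127 V.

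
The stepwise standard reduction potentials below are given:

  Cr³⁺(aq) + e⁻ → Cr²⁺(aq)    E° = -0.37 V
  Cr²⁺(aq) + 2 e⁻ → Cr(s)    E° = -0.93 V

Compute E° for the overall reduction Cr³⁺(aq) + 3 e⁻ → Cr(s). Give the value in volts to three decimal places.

-0.743 V

Since ΔG° = −nFE° is additive over sequential reductions, n₃E°₃ = n₁E°₁ + n₂E°₂.
E°₃ = (1×-0.37 + 2×-0.93) / 3 = (-2.230) / 3 = -0.743 V.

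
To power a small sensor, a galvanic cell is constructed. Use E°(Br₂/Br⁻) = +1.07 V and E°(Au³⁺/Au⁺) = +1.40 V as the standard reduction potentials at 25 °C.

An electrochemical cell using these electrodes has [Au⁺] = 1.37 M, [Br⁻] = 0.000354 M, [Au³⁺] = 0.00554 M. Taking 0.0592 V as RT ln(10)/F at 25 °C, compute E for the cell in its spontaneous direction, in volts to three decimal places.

Au³⁺/Au⁺ is the cathode (higher E°), Br₂/Br⁻ the anode: E°cell = +1.40 − (+1.07) = +0.33 V, n = 2.
Overall: Au³⁺(aq) + 2 Br⁻(aq) → Au⁺(aq) + Br₂(l)
Q = [Au⁺] / ([Au³⁺]·[Br⁻]^2); log Q = 9.295.
E = E° − (0.0592/n) log Q = +0.33 − (0.0592/2)(9.295) = +0.055 V.

+0.055 V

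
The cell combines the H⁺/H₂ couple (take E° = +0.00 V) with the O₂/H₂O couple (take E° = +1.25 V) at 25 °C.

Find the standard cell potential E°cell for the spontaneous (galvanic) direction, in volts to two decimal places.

The O₂/H₂O couple has the higher reduction potential, so it is the cathode; H⁺/H₂ is oxidised at the anode.
E°cell = E°(cathode) − E°(anode) = (+1.25) − (+0.00) = +1.25 V.

+1.25 V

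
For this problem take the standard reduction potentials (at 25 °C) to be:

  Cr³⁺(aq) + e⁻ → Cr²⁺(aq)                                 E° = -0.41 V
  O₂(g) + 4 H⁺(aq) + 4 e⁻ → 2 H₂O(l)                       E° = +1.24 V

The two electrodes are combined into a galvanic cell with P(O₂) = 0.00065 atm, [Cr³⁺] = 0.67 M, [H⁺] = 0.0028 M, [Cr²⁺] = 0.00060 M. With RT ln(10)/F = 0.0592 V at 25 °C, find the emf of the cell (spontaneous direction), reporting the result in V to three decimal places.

O₂/H₂O is the cathode (higher E°), Cr³⁺/Cr²⁺ the anode: E°cell = +1.24 − (-0.41) = +1.65 V, n = 4.
Overall: O₂(g) + 4 H⁺(aq) + 4 Cr²⁺(aq) → 2 H₂O(l) + 4 Cr³⁺(aq)
Q = [Cr³⁺]^4 / (P(O₂)·[H⁺]^4·[Cr²⁺]^4); log Q = 25.590.
E = E° − (0.0592/n) log Q = +1.65 − (0.0592/4)(25.590) = +1.271 V.

+1.271 V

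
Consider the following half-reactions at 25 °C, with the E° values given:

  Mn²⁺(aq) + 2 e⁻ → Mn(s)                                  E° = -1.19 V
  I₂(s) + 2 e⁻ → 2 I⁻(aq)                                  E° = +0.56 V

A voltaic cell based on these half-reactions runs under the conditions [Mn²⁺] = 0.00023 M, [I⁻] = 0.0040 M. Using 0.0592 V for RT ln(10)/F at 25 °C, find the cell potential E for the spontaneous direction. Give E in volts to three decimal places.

+2.000 V

I₂/I⁻ is the cathode (higher E°), Mn²⁺/Mn the anode: E°cell = +0.56 − (-1.19) = +1.75 V, n = 2.
Overall: I₂(s) + Mn(s) → 2 I⁻(aq) + Mn²⁺(aq)
Q = [I⁻]^2·[Mn²⁺]; log Q = -8.434.
E = E° − (0.0592/n) log Q = +1.75 − (0.0592/2)(-8.434) = +2.000 V.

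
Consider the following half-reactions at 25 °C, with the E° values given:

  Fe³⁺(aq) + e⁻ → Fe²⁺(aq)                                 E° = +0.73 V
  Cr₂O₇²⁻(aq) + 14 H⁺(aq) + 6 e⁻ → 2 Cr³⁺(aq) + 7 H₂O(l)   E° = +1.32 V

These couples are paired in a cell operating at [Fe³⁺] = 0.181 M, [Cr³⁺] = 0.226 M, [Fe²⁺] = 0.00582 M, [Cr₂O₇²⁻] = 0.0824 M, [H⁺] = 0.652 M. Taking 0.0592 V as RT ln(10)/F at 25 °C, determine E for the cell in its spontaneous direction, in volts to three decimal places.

+0.478 V

Cr₂O₇²⁻/Cr³⁺ is the cathode (higher E°), Fe³⁺/Fe²⁺ the anode: E°cell = +1.32 − (+0.73) = +0.59 V, n = 6.
Overall: Cr₂O₇²⁻(aq) + 14 H⁺(aq) + 6 Fe²⁺(aq) → 2 Cr³⁺(aq) + 7 H₂O(l) + 6 Fe³⁺(aq)
Q = [Cr³⁺]^2·[Fe³⁺]^6 / ([Cr₂O₇²⁻]·[H⁺]^14·[Fe²⁺]^6); log Q = 11.349.
E = E° − (0.0592/n) log Q = +0.59 − (0.0592/6)(11.349) = +0.478 V.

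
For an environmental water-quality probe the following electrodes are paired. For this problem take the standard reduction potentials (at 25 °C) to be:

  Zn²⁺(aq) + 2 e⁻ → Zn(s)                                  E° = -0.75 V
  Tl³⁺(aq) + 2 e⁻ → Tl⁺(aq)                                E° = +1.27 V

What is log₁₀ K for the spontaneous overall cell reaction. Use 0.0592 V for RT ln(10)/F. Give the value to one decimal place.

68.2

Cathode: Tl³⁺/Tl⁺; anode: Zn²⁺/Zn. E°cell = +2.02 V, n = 2.
log K = nE°cell / 0.0592 = (2)(+2.02) / 0.0592 = 68.2.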